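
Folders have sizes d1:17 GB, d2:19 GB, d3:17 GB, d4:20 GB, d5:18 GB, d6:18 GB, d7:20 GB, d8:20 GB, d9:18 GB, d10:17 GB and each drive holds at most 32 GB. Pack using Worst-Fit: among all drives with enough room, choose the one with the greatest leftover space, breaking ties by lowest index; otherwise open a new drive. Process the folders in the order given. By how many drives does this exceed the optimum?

Worst-Fit: [17] [19] [17] [20] [18] [18] [20] [20] [18] [17] → 10 drives.
10 folders exceed 16 GB (half the capacity), and no two of those can share a drive, so at least 10 drives are needed.
So 10 is already optimal.

0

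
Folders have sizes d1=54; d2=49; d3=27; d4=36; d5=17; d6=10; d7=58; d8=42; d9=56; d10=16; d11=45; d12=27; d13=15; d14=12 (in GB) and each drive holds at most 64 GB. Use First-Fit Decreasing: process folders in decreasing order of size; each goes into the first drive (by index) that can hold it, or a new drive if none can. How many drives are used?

8

Sorted descending: 58, 56, 54, 49, 45, 42, 36, 27, 27, 17, 16, 15, 12, 10.
58 GB → drive 1 (remaining 6 GB)
56 GB → drive 2 (remaining 8 GB)
54 GB → drive 3 (remaining 10 GB)
49 GB → drive 4 (remaining 15 GB)
45 GB → drive 5 (remaining 19 GB)
42 GB → drive 6 (remaining 22 GB)
36 GB → drive 7 (remaining 28 GB)
27 GB → drive 7 (remaining 1 GB)
27 GB → drive 8 (remaining 37 GB)
17 GB → drive 5 (remaining 2 GB)
16 GB → drive 6 (remaining 6 GB)
15 GB → drive 4 (remaining 0 GB)
12 GB → drive 8 (remaining 25 GB)
10 GB → drive 3 (remaining 0 GB)
Final drives: [58] [56] [54,10] [49,15] [45,17] [42,16] [36,27] [27,12].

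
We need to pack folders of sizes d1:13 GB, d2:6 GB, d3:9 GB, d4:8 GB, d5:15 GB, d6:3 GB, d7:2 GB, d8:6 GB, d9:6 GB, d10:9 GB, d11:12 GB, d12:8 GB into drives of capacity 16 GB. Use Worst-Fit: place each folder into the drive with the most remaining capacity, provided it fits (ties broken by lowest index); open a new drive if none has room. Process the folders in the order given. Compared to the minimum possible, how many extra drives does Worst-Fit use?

1

Worst-Fit: [13] [6,9] [8,3,2] [15] [6,6] [9] [12] [8] → 8 drives.
Total size 97 GB; any packing needs at least ⌈97/16⌉ = 7 drives.
An optimal packing achieves that bound: [15] [13,3] [12,2] [9,6] [9,6] [8,8] [6] → 7 drives.
Excess: 8 − 7 = 1.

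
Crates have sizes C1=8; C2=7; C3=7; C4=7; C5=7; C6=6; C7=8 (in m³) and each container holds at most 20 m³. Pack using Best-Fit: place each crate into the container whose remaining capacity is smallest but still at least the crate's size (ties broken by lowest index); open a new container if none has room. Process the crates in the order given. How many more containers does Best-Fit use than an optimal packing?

0

Best-Fit: [8,7] [7,7,6] [7,8] → 3 containers.
Total size 50 m³; any packing needs at least ⌈50/20⌉ = 3 containers.
So 3 is already optimal.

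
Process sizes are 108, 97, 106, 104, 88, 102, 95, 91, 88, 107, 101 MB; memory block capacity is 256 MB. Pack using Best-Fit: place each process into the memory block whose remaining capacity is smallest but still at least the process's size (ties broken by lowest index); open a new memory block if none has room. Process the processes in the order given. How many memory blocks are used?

108 MB → memory block 1 (remaining 148 MB)
97 MB → memory block 1 (remaining 51 MB)
106 MB → memory block 2 (remaining 150 MB)
104 MB → memory block 2 (remaining 46 MB)
88 MB → memory block 3 (remaining 168 MB)
102 MB → memory block 3 (remaining 66 MB)
95 MB → memory block 4 (remaining 161 MB)
91 MB → memory block 4 (remaining 70 MB)
88 MB → memory block 5 (remaining 168 MB)
107 MB → memory block 5 (remaining 61 MB)
101 MB → memory block 6 (remaining 155 MB)
Final memory blocks: [108,97] [106,104] [88,102] [95,91] [88,107] [101].

6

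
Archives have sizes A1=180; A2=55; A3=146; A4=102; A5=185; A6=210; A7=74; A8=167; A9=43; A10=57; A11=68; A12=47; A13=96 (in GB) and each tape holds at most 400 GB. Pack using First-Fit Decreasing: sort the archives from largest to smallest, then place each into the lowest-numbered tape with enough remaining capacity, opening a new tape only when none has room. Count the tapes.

Sorted descending: 210, 185, 180, 167, 146, 102, 96, 74, 68, 57, 55, 47, 43.
Put 210 GB in tape 1; 190 GB remain.
Put 185 GB in tape 1; 5 GB remain.
Put 180 GB in tape 2; 220 GB remain.
Put 167 GB in tape 2; 53 GB remain.
Put 146 GB in tape 3; 254 GB remain.
Put 102 GB in tape 3; 152 GB remain.
Put 96 GB in tape 3; 56 GB remain.
Put 74 GB in tape 4; 326 GB remain.
Put 68 GB in tape 4; 258 GB remain.
Put 57 GB in tape 4; 201 GB remain.
Put 55 GB in tape 3; 1 GB remain.
Put 47 GB in tape 2; 6 GB remain.
Put 43 GB in tape 4; 158 GB remain.

4 tapes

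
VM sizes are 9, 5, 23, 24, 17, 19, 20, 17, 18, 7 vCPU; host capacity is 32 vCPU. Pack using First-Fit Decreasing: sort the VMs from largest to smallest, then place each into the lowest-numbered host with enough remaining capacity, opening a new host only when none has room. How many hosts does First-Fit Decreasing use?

7

Sorted descending: 24, 23, 20, 19, 18, 17, 17, 9, 7, 5.
host 1: place 24 vCPU, 8 vCPU left
host 2: place 23 vCPU, 9 vCPU left
host 3: place 20 vCPU, 12 vCPU left
host 4: place 19 vCPU, 13 vCPU left
host 5: place 18 vCPU, 14 vCPU left
host 6: place 17 vCPU, 15 vCPU left
host 7: place 17 vCPU, 15 vCPU left
host 2: place 9 vCPU, 0 vCPU left
host 1: place 7 vCPU, 1 vCPU left
host 3: place 5 vCPU, 7 vCPU left
Final hosts: [24,7] [23,9] [20,5] [19] [18] [17] [17].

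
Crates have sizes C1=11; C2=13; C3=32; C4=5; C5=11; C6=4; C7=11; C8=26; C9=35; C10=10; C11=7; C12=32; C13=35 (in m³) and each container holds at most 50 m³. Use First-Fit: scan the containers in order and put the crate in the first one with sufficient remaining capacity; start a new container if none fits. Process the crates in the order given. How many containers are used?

container 1: place C1 (11 m³), 39 m³ left
container 1: place C2 (13 m³), 26 m³ left
container 2: place C3 (32 m³), 18 m³ left
container 1: place C4 (5 m³), 21 m³ left
container 1: place C5 (11 m³), 10 m³ left
container 1: place C6 (4 m³), 6 m³ left
container 2: place C7 (11 m³), 7 m³ left
container 3: place C8 (26 m³), 24 m³ left
container 4: place C9 (35 m³), 15 m³ left
container 3: place C10 (10 m³), 14 m³ left
container 2: place C11 (7 m³), 0 m³ left
container 5: place C12 (32 m³), 18 m³ left
container 6: place C13 (35 m³), 15 m³ left

6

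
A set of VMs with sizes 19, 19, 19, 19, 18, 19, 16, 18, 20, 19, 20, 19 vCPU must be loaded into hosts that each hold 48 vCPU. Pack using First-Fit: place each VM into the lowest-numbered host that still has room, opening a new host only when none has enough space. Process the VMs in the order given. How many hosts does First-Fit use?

6 hosts

host 1: place 19 vCPU, 29 vCPU left
host 1: place 19 vCPU, 10 vCPU left
host 2: place 19 vCPU, 29 vCPU left
host 2: place 19 vCPU, 10 vCPU left
host 3: place 18 vCPU, 30 vCPU left
host 3: place 19 vCPU, 11 vCPU left
host 4: place 16 vCPU, 32 vCPU left
host 4: place 18 vCPU, 14 vCPU left
host 5: place 20 vCPU, 28 vCPU left
host 5: place 19 vCPU, 9 vCPU left
host 6: place 20 vCPU, 28 vCPU left
host 6: place 19 vCPU, 9 vCPU left
Final hosts: [19,19] [19,19] [18,19] [16,18] [20,19] [20,19].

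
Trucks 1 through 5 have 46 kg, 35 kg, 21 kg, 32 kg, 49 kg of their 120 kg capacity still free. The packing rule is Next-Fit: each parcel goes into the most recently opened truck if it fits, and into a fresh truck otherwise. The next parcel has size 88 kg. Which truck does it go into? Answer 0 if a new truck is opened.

0

Next-Fit only looks at truck 5, which has 49 kg free.
88 kg does not fit, so a new truck is opened.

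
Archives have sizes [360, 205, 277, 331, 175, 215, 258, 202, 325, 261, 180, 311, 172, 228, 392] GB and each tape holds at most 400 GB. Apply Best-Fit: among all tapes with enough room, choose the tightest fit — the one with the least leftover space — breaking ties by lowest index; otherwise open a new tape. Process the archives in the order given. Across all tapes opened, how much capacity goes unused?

908

Put 360 GB in tape 1; 40 GB remain.
Put 205 GB in tape 2; 195 GB remain.
Put 277 GB in tape 3; 123 GB remain.
Put 331 GB in tape 4; 69 GB remain.
Put 175 GB in tape 2; 20 GB remain.
Put 215 GB in tape 5; 185 GB remain.
Put 258 GB in tape 6; 142 GB remain.
Put 202 GB in tape 7; 198 GB remain.
Put 325 GB in tape 8; 75 GB remain.
Put 261 GB in tape 9; 139 GB remain.
Put 180 GB in tape 5; 5 GB remain.
Put 311 GB in tape 10; 89 GB remain.
Put 172 GB in tape 7; 26 GB remain.
Put 228 GB in tape 11; 172 GB remain.
Put 392 GB in tape 12; 8 GB remain.
12 tapes × 400 GB = 4800 GB; used 3892 GB; unused 908 GB.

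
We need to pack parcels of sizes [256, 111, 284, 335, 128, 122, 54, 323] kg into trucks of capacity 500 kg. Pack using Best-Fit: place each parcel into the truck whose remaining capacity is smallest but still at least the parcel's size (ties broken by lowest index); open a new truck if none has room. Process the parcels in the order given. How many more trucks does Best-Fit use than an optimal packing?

Best-Fit: [256,111,128] [284,54] [335,122] [323] → 4 trucks.
Total size 1613 kg; any packing needs at least ⌈1613/500⌉ = 4 trucks.
So 4 is already optimal.

0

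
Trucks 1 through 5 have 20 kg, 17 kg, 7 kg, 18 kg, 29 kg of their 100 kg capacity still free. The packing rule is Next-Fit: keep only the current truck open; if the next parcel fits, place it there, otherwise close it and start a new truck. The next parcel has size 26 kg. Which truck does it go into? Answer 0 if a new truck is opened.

Next-Fit only looks at truck 5, which has 29 kg free.
26 kg fits there.

5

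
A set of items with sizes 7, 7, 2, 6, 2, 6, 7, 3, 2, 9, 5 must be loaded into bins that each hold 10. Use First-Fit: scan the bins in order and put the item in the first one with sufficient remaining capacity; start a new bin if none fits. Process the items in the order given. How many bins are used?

Put 7 in bin 1; 3 remain.
Put 7 in bin 2; 3 remain.
Put 2 in bin 1; 1 remain.
Put 6 in bin 3; 4 remain.
Put 2 in bin 2; 1 remain.
Put 6 in bin 4; 4 remain.
Put 7 in bin 5; 3 remain.
Put 3 in bin 3; 1 remain.
Put 2 in bin 4; 2 remain.
Put 9 in bin 6; 1 remain.
Put 5 in bin 7; 5 remain.
Final bins: [7,2] [7,2] [6,3] [6,2] [7] [9] [5].

7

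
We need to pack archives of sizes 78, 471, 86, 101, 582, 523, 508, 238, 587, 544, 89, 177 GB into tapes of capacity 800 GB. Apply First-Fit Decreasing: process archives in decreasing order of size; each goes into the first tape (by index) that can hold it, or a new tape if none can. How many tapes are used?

6

Sorted descending: 587, 582, 544, 523, 508, 471, 238, 177, 101, 89, 86, 78.
Put 587 GB in tape 1; 213 GB remain.
Put 582 GB in tape 2; 218 GB remain.
Put 544 GB in tape 3; 256 GB remain.
Put 523 GB in tape 4; 277 GB remain.
Put 508 GB in tape 5; 292 GB remain.
Put 471 GB in tape 6; 329 GB remain.
Put 238 GB in tape 3; 18 GB remain.
Put 177 GB in tape 1; 36 GB remain.
Put 101 GB in tape 2; 117 GB remain.
Put 89 GB in tape 2; 28 GB remain.
Put 86 GB in tape 4; 191 GB remain.
Put 78 GB in tape 4; 113 GB remain.
Final tapes: [587,177] [582,101,89] [544,238] [523,86,78] [508] [471].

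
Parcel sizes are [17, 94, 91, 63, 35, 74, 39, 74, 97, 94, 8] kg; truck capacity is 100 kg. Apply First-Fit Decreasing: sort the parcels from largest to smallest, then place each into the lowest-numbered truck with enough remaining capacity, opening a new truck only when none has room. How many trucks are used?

8

Sorted descending: 97, 94, 94, 91, 74, 74, 63, 39, 35, 17, 8.
Put 97 kg in truck 1; 3 kg remain.
Put 94 kg in truck 2; 6 kg remain.
Put 94 kg in truck 3; 6 kg remain.
Put 91 kg in truck 4; 9 kg remain.
Put 74 kg in truck 5; 26 kg remain.
Put 74 kg in truck 6; 26 kg remain.
Put 63 kg in truck 7; 37 kg remain.
Put 39 kg in truck 8; 61 kg remain.
Put 35 kg in truck 7; 2 kg remain.
Put 17 kg in truck 5; 9 kg remain.
Put 8 kg in truck 4; 1 kg remain.
Final trucks: [97] [94] [94] [91,8] [74,17] [74] [63,35] [39].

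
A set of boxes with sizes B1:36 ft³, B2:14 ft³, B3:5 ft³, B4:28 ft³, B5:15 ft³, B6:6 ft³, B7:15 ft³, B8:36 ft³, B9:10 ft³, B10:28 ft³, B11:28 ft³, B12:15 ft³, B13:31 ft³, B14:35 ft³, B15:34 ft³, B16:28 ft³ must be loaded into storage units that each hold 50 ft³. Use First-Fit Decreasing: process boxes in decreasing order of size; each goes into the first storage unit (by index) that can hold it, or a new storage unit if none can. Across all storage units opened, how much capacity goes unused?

86

Sorted descending: 36, 36, 35, 34, 31, 28, 28, 28, 28, 15, 15, 15, 14, 10, 6, 5.
Put 36 ft³ in storage unit 1; 14 ft³ remain.
Put 36 ft³ in storage unit 2; 14 ft³ remain.
Put 35 ft³ in storage unit 3; 15 ft³ remain.
Put 34 ft³ in storage unit 4; 16 ft³ remain.
Put 31 ft³ in storage unit 5; 19 ft³ remain.
Put 28 ft³ in storage unit 6; 22 ft³ remain.
Put 28 ft³ in storage unit 7; 22 ft³ remain.
Put 28 ft³ in storage unit 8; 22 ft³ remain.
Put 28 ft³ in storage unit 9; 22 ft³ remain.
Put 15 ft³ in storage unit 3; 0 ft³ remain.
Put 15 ft³ in storage unit 4; 1 ft³ remain.
Put 15 ft³ in storage unit 5; 4 ft³ remain.
Put 14 ft³ in storage unit 1; 0 ft³ remain.
Put 10 ft³ in storage unit 2; 4 ft³ remain.
Put 6 ft³ in storage unit 6; 16 ft³ remain.
Put 5 ft³ in storage unit 6; 11 ft³ remain.
9 storage units × 50 ft³ = 450 ft³; used 364 ft³; unused 86 ft³.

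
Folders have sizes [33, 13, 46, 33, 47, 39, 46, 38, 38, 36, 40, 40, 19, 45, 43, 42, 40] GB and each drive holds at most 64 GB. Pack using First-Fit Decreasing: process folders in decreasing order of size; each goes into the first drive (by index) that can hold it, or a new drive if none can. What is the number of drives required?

15 drives

Sorted descending: 47, 46, 46, 45, 43, 42, 40, 40, 40, 39, 38, 38, 36, 33, 33, 19, 13.
47 GB → drive 1 (remaining 17 GB)
46 GB → drive 2 (remaining 18 GB)
46 GB → drive 3 (remaining 18 GB)
45 GB → drive 4 (remaining 19 GB)
43 GB → drive 5 (remaining 21 GB)
42 GB → drive 6 (remaining 22 GB)
40 GB → drive 7 (remaining 24 GB)
40 GB → drive 8 (remaining 24 GB)
40 GB → drive 9 (remaining 24 GB)
39 GB → drive 10 (remaining 25 GB)
38 GB → drive 11 (remaining 26 GB)
38 GB → drive 12 (remaining 26 GB)
36 GB → drive 13 (remaining 28 GB)
33 GB → drive 14 (remaining 31 GB)
33 GB → drive 15 (remaining 31 GB)
19 GB → drive 4 (remaining 0 GB)
13 GB → drive 1 (remaining 4 GB)
Final drives: [47,13] [46] [46] [45,19] [43] [42] [40] [40] [40] [39] [38] [38] [36] [33] [33].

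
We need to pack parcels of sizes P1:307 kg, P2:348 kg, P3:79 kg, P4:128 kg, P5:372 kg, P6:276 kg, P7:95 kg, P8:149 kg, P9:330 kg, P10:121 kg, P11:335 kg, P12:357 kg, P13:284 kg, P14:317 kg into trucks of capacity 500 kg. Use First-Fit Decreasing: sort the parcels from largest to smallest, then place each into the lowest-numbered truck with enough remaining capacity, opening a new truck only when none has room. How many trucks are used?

9

Sorted descending: 372, 357, 348, 335, 330, 317, 307, 284, 276, 149, 128, 121, 95, 79.
372 kg → truck 1 (remaining 128 kg)
357 kg → truck 2 (remaining 143 kg)
348 kg → truck 3 (remaining 152 kg)
335 kg → truck 4 (remaining 165 kg)
330 kg → truck 5 (remaining 170 kg)
317 kg → truck 6 (remaining 183 kg)
307 kg → truck 7 (remaining 193 kg)
284 kg → truck 8 (remaining 216 kg)
276 kg → truck 9 (remaining 224 kg)
149 kg → truck 3 (remaining 3 kg)
128 kg → truck 1 (remaining 0 kg)
121 kg → truck 2 (remaining 22 kg)
95 kg → truck 4 (remaining 70 kg)
79 kg → truck 5 (remaining 91 kg)
Final trucks: [372,128] [357,121] [348,149] [335,95] [330,79] [317] [307] [284] [276].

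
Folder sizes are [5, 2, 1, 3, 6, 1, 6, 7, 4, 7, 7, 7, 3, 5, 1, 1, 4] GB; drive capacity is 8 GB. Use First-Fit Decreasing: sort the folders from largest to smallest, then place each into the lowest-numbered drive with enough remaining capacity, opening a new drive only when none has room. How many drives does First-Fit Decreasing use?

9 drives

Sorted descending: 7, 7, 7, 7, 6, 6, 5, 5, 4, 4, 3, 3, 2, 1, 1, 1, 1.
7 GB → drive 1 (remaining 1 GB)
7 GB → drive 2 (remaining 1 GB)
7 GB → drive 3 (remaining 1 GB)
7 GB → drive 4 (remaining 1 GB)
6 GB → drive 5 (remaining 2 GB)
6 GB → drive 6 (remaining 2 GB)
5 GB → drive 7 (remaining 3 GB)
5 GB → drive 8 (remaining 3 GB)
4 GB → drive 9 (remaining 4 GB)
4 GB → drive 9 (remaining 0 GB)
3 GB → drive 7 (remaining 0 GB)
3 GB → drive 8 (remaining 0 GB)
2 GB → drive 5 (remaining 0 GB)
1 GB → drive 1 (remaining 0 GB)
1 GB → drive 2 (remaining 0 GB)
1 GB → drive 3 (remaining 0 GB)
1 GB → drive 4 (remaining 0 GB)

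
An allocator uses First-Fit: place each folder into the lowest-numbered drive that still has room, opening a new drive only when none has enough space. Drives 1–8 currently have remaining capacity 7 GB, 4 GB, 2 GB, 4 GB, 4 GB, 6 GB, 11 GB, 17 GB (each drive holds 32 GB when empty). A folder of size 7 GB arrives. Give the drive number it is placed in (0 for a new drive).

1

Drives with room: drive 1 (7 GB), drive 7 (11 GB), drive 8 (17 GB).
The first with room is drive 1.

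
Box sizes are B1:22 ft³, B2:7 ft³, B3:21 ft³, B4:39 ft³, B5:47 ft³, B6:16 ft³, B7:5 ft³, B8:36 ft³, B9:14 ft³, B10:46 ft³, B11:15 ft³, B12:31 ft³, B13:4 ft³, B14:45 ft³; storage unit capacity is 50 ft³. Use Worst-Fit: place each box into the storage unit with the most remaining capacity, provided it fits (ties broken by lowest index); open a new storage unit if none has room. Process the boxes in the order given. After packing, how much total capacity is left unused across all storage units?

52

B1 (22 ft³) → storage unit 1 (remaining 28 ft³)
B2 (7 ft³) → storage unit 1 (remaining 21 ft³)
B3 (21 ft³) → storage unit 1 (remaining 0 ft³)
B4 (39 ft³) → storage unit 2 (remaining 11 ft³)
B5 (47 ft³) → storage unit 3 (remaining 3 ft³)
B6 (16 ft³) → storage unit 4 (remaining 34 ft³)
B7 (5 ft³) → storage unit 4 (remaining 29 ft³)
B8 (36 ft³) → storage unit 5 (remaining 14 ft³)
B9 (14 ft³) → storage unit 4 (remaining 15 ft³)
B10 (46 ft³) → storage unit 6 (remaining 4 ft³)
B11 (15 ft³) → storage unit 4 (remaining 0 ft³)
B12 (31 ft³) → storage unit 7 (remaining 19 ft³)
B13 (4 ft³) → storage unit 7 (remaining 15 ft³)
B14 (45 ft³) → storage unit 8 (remaining 5 ft³)
8 storage units × 50 ft³ = 400 ft³; used 348 ft³; unused 52 ft³.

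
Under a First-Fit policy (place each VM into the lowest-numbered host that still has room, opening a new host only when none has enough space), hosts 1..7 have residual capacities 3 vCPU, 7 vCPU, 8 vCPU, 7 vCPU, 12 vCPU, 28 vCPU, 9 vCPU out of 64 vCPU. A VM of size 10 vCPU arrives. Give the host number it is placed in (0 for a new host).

Hosts with room: host 5 (12 vCPU), host 6 (28 vCPU).
The first with room is host 5.

5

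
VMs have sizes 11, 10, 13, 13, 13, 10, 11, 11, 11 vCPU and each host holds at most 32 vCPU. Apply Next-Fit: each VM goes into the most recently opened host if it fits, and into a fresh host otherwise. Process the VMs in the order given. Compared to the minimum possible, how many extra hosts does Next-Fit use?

Next-Fit: [11,10] [13,13] [13,10] [11,11] [11] → 5 hosts.
Total size 103 vCPU; any packing needs at least ⌈103/32⌉ = 4 hosts.
An optimal packing achieves that bound: [13,13] [13,11] [11,11,10] [11,10] → 4 hosts.
Excess: 5 − 4 = 1.

1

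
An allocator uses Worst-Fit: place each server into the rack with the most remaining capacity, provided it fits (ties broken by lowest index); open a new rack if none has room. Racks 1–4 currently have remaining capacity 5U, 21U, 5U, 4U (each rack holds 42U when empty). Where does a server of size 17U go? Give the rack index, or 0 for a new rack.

Racks with room: rack 2 (21U).
Most room is rack 2 with 21U free.

2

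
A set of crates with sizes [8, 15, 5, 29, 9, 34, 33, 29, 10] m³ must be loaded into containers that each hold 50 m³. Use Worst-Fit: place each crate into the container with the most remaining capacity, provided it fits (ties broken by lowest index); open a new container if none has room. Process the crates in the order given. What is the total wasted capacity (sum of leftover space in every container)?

78

container 1: place 8 m³, 42 m³ left
container 1: place 15 m³, 27 m³ left
container 1: place 5 m³, 22 m³ left
container 2: place 29 m³, 21 m³ left
container 1: place 9 m³, 13 m³ left
container 3: place 34 m³, 16 m³ left
container 4: place 33 m³, 17 m³ left
container 5: place 29 m³, 21 m³ left
container 2: place 10 m³, 11 m³ left
5 containers × 50 m³ = 250 m³; used 172 m³; unused 78 m³.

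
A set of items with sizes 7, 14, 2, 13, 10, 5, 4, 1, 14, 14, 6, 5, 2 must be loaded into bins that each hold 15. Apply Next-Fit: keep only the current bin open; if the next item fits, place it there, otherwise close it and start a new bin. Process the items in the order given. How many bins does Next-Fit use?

7 → bin 1 (remaining 8)
14 → bin 2 (remaining 1)
2 → bin 3 (remaining 13)
13 → bin 3 (remaining 0)
10 → bin 4 (remaining 5)
5 → bin 4 (remaining 0)
4 → bin 5 (remaining 11)
1 → bin 5 (remaining 10)
14 → bin 6 (remaining 1)
14 → bin 7 (remaining 1)
6 → bin 8 (remaining 9)
5 → bin 8 (remaining 4)
2 → bin 8 (remaining 2)
Final bins: [7] [14] [2,13] [10,5] [4,1] [14] [14] [6,5,2].

8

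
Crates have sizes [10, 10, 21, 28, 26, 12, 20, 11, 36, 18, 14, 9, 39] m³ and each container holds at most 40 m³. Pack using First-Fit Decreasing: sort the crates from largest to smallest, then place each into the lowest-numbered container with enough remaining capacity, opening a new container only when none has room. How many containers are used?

7

Sorted descending: 39, 36, 28, 26, 21, 20, 18, 14, 12, 11, 10, 10, 9.
Put 39 m³ in container 1; 1 m³ remain.
Put 36 m³ in container 2; 4 m³ remain.
Put 28 m³ in container 3; 12 m³ remain.
Put 26 m³ in container 4; 14 m³ remain.
Put 21 m³ in container 5; 19 m³ remain.
Put 20 m³ in container 6; 20 m³ remain.
Put 18 m³ in container 5; 1 m³ remain.
Put 14 m³ in container 4; 0 m³ remain.
Put 12 m³ in container 3; 0 m³ remain.
Put 11 m³ in container 6; 9 m³ remain.
Put 10 m³ in container 7; 30 m³ remain.
Put 10 m³ in container 7; 20 m³ remain.
Put 9 m³ in container 6; 0 m³ remain.
Final containers: [39] [36] [28,12] [26,14] [21,18] [20,11,9] [10,10].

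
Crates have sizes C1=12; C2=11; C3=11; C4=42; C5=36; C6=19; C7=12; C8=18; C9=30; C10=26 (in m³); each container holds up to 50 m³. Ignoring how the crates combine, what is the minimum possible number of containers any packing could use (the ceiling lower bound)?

Total size = 12 + 11 + 11 + 42 + 36 + 19 + 12 + 18 + 30 + 26 = 217 m³.
⌈217 / 50⌉ = 5.

5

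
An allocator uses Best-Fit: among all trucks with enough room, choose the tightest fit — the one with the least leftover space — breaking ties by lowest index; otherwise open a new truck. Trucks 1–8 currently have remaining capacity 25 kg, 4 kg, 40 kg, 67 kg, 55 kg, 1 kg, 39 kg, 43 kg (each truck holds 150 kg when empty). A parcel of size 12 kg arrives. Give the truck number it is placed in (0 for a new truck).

Trucks with room: truck 1 (25 kg), truck 3 (40 kg), truck 4 (67 kg), truck 5 (55 kg), truck 7 (39 kg), truck 8 (43 kg).
Tightest fit is truck 1 with 25 kg free.

1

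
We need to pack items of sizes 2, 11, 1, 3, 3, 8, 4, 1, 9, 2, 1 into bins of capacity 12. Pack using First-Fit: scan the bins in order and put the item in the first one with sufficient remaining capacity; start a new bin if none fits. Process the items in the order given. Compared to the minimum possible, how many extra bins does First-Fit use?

First-Fit: [2,1,3,3,1,2] [11,1] [8,4] [9] → 4 bins.
Total size 45; any packing needs at least ⌈45/12⌉ = 4 bins.
So 4 is already optimal.

0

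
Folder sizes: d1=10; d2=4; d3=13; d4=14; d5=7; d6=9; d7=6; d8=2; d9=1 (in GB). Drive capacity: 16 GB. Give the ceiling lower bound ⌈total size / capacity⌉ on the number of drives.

5

Total size = 10 + 4 + 13 + 14 + 7 + 9 + 6 + 2 + 1 = 66 GB.
⌈66 / 16⌉ = 5.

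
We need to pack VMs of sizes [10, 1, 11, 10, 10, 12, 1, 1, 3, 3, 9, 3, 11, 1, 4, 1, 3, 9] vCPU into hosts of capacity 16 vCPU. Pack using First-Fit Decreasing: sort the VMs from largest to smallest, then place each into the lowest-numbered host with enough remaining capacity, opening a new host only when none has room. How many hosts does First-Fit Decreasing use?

8

Sorted descending: 12, 11, 11, 10, 10, 10, 9, 9, 4, 3, 3, 3, 3, 1, 1, 1, 1, 1.
host 1: place 12 vCPU, 4 vCPU left
host 2: place 11 vCPU, 5 vCPU left
host 3: place 11 vCPU, 5 vCPU left
host 4: place 10 vCPU, 6 vCPU left
host 5: place 10 vCPU, 6 vCPU left
host 6: place 10 vCPU, 6 vCPU left
host 7: place 9 vCPU, 7 vCPU left
host 8: place 9 vCPU, 7 vCPU left
host 1: place 4 vCPU, 0 vCPU left
host 2: place 3 vCPU, 2 vCPU left
host 3: place 3 vCPU, 2 vCPU left
host 4: place 3 vCPU, 3 vCPU left
host 4: place 3 vCPU, 0 vCPU left
host 2: place 1 vCPU, 1 vCPU left
host 2: place 1 vCPU, 0 vCPU left
host 3: place 1 vCPU, 1 vCPU left
host 3: place 1 vCPU, 0 vCPU left
host 5: place 1 vCPU, 5 vCPU left
Final hosts: [12,4] [11,3,1,1] [11,3,1,1] [10,3,3] [10,1] [10] [9] [9].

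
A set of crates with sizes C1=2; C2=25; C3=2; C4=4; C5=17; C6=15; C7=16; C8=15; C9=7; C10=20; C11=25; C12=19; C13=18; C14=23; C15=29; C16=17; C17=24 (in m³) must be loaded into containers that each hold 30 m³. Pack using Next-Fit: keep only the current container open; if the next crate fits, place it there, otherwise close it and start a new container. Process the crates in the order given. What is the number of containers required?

13

container 1: place C1 (2 m³), 28 m³ left
container 1: place C2 (25 m³), 3 m³ left
container 1: place C3 (2 m³), 1 m³ left
container 2: place C4 (4 m³), 26 m³ left
container 2: place C5 (17 m³), 9 m³ left
container 3: place C6 (15 m³), 15 m³ left
container 4: place C7 (16 m³), 14 m³ left
container 5: place C8 (15 m³), 15 m³ left
container 5: place C9 (7 m³), 8 m³ left
container 6: place C10 (20 m³), 10 m³ left
container 7: place C11 (25 m³), 5 m³ left
container 8: place C12 (19 m³), 11 m³ left
container 9: place C13 (18 m³), 12 m³ left
container 10: place C14 (23 m³), 7 m³ left
container 11: place C15 (29 m³), 1 m³ left
container 12: place C16 (17 m³), 13 m³ left
container 13: place C17 (24 m³), 6 m³ left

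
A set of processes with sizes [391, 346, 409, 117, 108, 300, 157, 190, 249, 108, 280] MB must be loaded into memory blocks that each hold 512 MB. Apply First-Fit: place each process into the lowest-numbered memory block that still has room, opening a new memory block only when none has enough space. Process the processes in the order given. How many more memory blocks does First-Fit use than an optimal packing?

First-Fit: [391,117] [346,108] [409] [300,157] [190,249] [108,280] → 6 memory blocks.
Total size 2655 MB; any packing needs at least ⌈2655/512⌉ = 6 memory blocks.
So 6 is already optimal.

0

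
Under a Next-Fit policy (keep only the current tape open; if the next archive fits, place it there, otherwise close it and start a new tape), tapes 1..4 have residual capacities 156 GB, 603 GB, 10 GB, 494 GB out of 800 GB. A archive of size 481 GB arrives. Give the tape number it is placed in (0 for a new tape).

Next-Fit only looks at tape 4, which has 494 GB free.
481 GB fits there.

4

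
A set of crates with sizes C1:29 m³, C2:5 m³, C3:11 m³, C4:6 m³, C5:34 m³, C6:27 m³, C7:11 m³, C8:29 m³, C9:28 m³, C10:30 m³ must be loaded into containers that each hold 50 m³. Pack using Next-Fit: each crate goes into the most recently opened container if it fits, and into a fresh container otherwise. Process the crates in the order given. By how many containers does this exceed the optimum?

Next-Fit: [29,5,11] [6,34] [27,11] [29] [28] [30] → 6 containers.
6 crates exceed 25 m³ (half the capacity), and no two of those can share a container, so at least 6 containers are needed.
So 6 is already optimal.

0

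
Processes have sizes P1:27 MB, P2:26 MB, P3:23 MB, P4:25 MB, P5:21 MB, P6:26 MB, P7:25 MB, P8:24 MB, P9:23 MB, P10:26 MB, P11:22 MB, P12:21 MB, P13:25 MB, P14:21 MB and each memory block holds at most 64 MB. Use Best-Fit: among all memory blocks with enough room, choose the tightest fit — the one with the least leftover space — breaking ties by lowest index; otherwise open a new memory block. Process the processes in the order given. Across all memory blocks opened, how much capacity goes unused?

P1 (27 MB) → memory block 1 (remaining 37 MB)
P2 (26 MB) → memory block 1 (remaining 11 MB)
P3 (23 MB) → memory block 2 (remaining 41 MB)
P4 (25 MB) → memory block 2 (remaining 16 MB)
P5 (21 MB) → memory block 3 (remaining 43 MB)
P6 (26 MB) → memory block 3 (remaining 17 MB)
P7 (25 MB) → memory block 4 (remaining 39 MB)
P8 (24 MB) → memory block 4 (remaining 15 MB)
P9 (23 MB) → memory block 5 (remaining 41 MB)
P10 (26 MB) → memory block 5 (remaining 15 MB)
P11 (22 MB) → memory block 6 (remaining 42 MB)
P12 (21 MB) → memory block 6 (remaining 21 MB)
P13 (25 MB) → memory block 7 (remaining 39 MB)
P14 (21 MB) → memory block 6 (remaining 0 MB)
7 memory blocks × 64 MB = 448 MB; used 335 MB; unused 113 MB.

113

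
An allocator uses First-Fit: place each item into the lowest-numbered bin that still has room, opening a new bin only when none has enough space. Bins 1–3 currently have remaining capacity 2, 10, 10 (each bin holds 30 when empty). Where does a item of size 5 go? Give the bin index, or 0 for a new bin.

Bins with room: bin 2 (10), bin 3 (10).
The first with room is bin 2.

2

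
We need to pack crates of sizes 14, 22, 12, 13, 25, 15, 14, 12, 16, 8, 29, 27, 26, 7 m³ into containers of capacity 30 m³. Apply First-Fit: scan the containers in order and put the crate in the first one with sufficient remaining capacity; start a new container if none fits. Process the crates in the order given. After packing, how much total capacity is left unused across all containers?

Put 14 m³ in container 1; 16 m³ remain.
Put 22 m³ in container 2; 8 m³ remain.
Put 12 m³ in container 1; 4 m³ remain.
Put 13 m³ in container 3; 17 m³ remain.
Put 25 m³ in container 4; 5 m³ remain.
Put 15 m³ in container 3; 2 m³ remain.
Put 14 m³ in container 5; 16 m³ remain.
Put 12 m³ in container 5; 4 m³ remain.
Put 16 m³ in container 6; 14 m³ remain.
Put 8 m³ in container 2; 0 m³ remain.
Put 29 m³ in container 7; 1 m³ remain.
Put 27 m³ in container 8; 3 m³ remain.
Put 26 m³ in container 9; 4 m³ remain.
Put 7 m³ in container 6; 7 m³ remain.
9 containers × 30 m³ = 270 m³; used 240 m³; unused 30 m³.

30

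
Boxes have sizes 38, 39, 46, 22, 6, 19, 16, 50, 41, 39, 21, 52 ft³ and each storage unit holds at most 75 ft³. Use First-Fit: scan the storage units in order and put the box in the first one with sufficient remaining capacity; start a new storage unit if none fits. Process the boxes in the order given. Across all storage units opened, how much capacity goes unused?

136

38 ft³ → storage unit 1 (remaining 37 ft³)
39 ft³ → storage unit 2 (remaining 36 ft³)
46 ft³ → storage unit 3 (remaining 29 ft³)
22 ft³ → storage unit 1 (remaining 15 ft³)
6 ft³ → storage unit 1 (remaining 9 ft³)
19 ft³ → storage unit 2 (remaining 17 ft³)
16 ft³ → storage unit 2 (remaining 1 ft³)
50 ft³ → storage unit 4 (remaining 25 ft³)
41 ft³ → storage unit 5 (remaining 34 ft³)
39 ft³ → storage unit 6 (remaining 36 ft³)
21 ft³ → storage unit 3 (remaining 8 ft³)
52 ft³ → storage unit 7 (remaining 23 ft³)
7 storage units × 75 ft³ = 525 ft³; used 389 ft³; unused 136 ft³.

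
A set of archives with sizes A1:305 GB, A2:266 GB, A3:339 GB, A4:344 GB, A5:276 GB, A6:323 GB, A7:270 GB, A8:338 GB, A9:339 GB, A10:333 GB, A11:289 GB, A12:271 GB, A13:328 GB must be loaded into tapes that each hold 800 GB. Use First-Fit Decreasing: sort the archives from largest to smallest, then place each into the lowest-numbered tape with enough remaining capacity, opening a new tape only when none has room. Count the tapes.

7 tapes

Sorted descending: 344, 339, 339, 338, 333, 328, 323, 305, 289, 276, 271, 270, 266.
tape 1: place 344 GB, 456 GB left
tape 1: place 339 GB, 117 GB left
tape 2: place 339 GB, 461 GB left
tape 2: place 338 GB, 123 GB left
tape 3: place 333 GB, 467 GB left
tape 3: place 328 GB, 139 GB left
tape 4: place 323 GB, 477 GB left
tape 4: place 305 GB, 172 GB left
tape 5: place 289 GB, 511 GB left
tape 5: place 276 GB, 235 GB left
tape 6: place 271 GB, 529 GB left
tape 6: place 270 GB, 259 GB left
tape 7: place 266 GB, 534 GB left
Final tapes: [344,339] [339,338] [333,328] [323,305] [289,276] [271,270] [266].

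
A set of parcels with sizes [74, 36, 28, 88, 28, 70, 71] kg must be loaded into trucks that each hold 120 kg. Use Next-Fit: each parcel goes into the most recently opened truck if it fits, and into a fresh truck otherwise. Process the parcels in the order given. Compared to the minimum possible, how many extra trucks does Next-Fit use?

0

Next-Fit: [74,36] [28,88] [28,70] [71] → 4 trucks.
Total size 395 kg; any packing needs at least ⌈395/120⌉ = 4 trucks.
So 4 is already optimal.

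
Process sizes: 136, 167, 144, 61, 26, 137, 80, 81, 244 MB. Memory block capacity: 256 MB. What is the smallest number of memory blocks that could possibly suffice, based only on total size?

5

Total size = 136 + 167 + 144 + 61 + 26 + 137 + 80 + 81 + 244 = 1076 MB.
⌈1076 / 256⌉ = 5.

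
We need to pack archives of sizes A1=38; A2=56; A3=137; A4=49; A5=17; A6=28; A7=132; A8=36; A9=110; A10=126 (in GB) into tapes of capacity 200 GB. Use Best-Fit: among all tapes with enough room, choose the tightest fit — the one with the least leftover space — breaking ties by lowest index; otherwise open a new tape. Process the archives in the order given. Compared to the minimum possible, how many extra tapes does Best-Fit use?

Best-Fit: [38,56,17,28,36] [137,49] [132] [110] [126] → 5 tapes.
Total size 729 GB; any packing needs at least ⌈729/200⌉ = 4 tapes.
An optimal packing achieves that bound: [137,56] [132,49,17] [126,38,36] [110,28] → 4 tapes.
Excess: 5 − 4 = 1.

1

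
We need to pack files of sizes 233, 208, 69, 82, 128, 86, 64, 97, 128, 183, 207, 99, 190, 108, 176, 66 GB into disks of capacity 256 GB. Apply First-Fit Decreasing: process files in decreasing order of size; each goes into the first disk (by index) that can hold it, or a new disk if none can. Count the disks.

10 disks

Sorted descending: 233, 208, 207, 190, 183, 176, 128, 128, 108, 99, 97, 86, 82, 69, 66, 64.
Put 233 GB in disk 1; 23 GB remain.
Put 208 GB in disk 2; 48 GB remain.
Put 207 GB in disk 3; 49 GB remain.
Put 190 GB in disk 4; 66 GB remain.
Put 183 GB in disk 5; 73 GB remain.
Put 176 GB in disk 6; 80 GB remain.
Put 128 GB in disk 7; 128 GB remain.
Put 128 GB in disk 7; 0 GB remain.
Put 108 GB in disk 8; 148 GB remain.
Put 99 GB in disk 8; 49 GB remain.
Put 97 GB in disk 9; 159 GB remain.
Put 86 GB in disk 9; 73 GB remain.
Put 82 GB in disk 10; 174 GB remain.
Put 69 GB in disk 5; 4 GB remain.
Put 66 GB in disk 4; 0 GB remain.
Put 64 GB in disk 6; 16 GB remain.
Final disks: [233] [208] [207] [190,66] [183,69] [176,64] [128,128] [108,99] [97,86] [82].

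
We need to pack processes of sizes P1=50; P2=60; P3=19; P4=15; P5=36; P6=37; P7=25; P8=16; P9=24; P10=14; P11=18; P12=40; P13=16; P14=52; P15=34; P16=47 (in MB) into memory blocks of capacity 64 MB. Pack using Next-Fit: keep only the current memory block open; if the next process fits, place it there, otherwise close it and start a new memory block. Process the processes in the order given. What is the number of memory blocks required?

11 memory blocks

memory block 1: place P1 (50 MB), 14 MB left
memory block 2: place P2 (60 MB), 4 MB left
memory block 3: place P3 (19 MB), 45 MB left
memory block 3: place P4 (15 MB), 30 MB left
memory block 4: place P5 (36 MB), 28 MB left
memory block 5: place P6 (37 MB), 27 MB left
memory block 5: place P7 (25 MB), 2 MB left
memory block 6: place P8 (16 MB), 48 MB left
memory block 6: place P9 (24 MB), 24 MB left
memory block 6: place P10 (14 MB), 10 MB left
memory block 7: place P11 (18 MB), 46 MB left
memory block 7: place P12 (40 MB), 6 MB left
memory block 8: place P13 (16 MB), 48 MB left
memory block 9: place P14 (52 MB), 12 MB left
memory block 10: place P15 (34 MB), 30 MB left
memory block 11: place P16 (47 MB), 17 MB left
Final memory blocks: [50] [60] [19,15] [36] [37,25] [16,24,14] [18,40] [16] [52] [34] [47].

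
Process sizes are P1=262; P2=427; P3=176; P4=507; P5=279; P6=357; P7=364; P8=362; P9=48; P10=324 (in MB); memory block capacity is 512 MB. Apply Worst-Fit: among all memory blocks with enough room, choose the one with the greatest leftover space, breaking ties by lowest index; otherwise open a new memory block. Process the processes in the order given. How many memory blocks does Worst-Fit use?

8

memory block 1: place P1 (262 MB), 250 MB left
memory block 2: place P2 (427 MB), 85 MB left
memory block 1: place P3 (176 MB), 74 MB left
memory block 3: place P4 (507 MB), 5 MB left
memory block 4: place P5 (279 MB), 233 MB left
memory block 5: place P6 (357 MB), 155 MB left
memory block 6: place P7 (364 MB), 148 MB left
memory block 7: place P8 (362 MB), 150 MB left
memory block 4: place P9 (48 MB), 185 MB left
memory block 8: place P10 (324 MB), 188 MB left
Final memory blocks: [262,176] [427] [507] [279,48] [357] [364] [362] [324].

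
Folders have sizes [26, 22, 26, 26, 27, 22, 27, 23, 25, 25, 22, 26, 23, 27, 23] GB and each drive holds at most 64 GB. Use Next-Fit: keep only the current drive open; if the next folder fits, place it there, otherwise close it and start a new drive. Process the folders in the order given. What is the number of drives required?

8

26 GB → drive 1 (remaining 38 GB)
22 GB → drive 1 (remaining 16 GB)
26 GB → drive 2 (remaining 38 GB)
26 GB → drive 2 (remaining 12 GB)
27 GB → drive 3 (remaining 37 GB)
22 GB → drive 3 (remaining 15 GB)
27 GB → drive 4 (remaining 37 GB)
23 GB → drive 4 (remaining 14 GB)
25 GB → drive 5 (remaining 39 GB)
25 GB → drive 5 (remaining 14 GB)
22 GB → drive 6 (remaining 42 GB)
26 GB → drive 6 (remaining 16 GB)
23 GB → drive 7 (remaining 41 GB)
27 GB → drive 7 (remaining 14 GB)
23 GB → drive 8 (remaining 41 GB)
Final drives: [26,22] [26,26] [27,22] [27,23] [25,25] [22,26] [23,27] [23].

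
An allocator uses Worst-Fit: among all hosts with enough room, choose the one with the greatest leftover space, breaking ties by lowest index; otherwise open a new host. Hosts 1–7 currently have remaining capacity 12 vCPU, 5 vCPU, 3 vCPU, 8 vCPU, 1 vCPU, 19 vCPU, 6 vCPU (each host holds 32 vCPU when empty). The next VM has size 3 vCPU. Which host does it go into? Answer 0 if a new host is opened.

6

Hosts with room: host 1 (12 vCPU), host 2 (5 vCPU), host 3 (3 vCPU), host 4 (8 vCPU), host 6 (19 vCPU), host 7 (6 vCPU).
Most room is host 6 with 19 vCPU free.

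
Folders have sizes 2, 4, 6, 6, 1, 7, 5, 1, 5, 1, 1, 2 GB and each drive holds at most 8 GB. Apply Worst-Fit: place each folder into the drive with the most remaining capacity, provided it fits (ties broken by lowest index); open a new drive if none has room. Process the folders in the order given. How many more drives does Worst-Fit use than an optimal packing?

0

Worst-Fit: [2,4,1] [6,1] [6,2] [7] [5,1] [5,1] → 6 drives.
Total size 41 GB; any packing needs at least ⌈41/8⌉ = 6 drives.
So 6 is already optimal.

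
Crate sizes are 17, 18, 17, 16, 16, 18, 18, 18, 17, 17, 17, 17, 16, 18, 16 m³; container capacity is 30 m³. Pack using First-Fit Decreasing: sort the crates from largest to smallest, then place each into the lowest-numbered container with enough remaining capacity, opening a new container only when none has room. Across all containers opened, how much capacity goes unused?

Sorted descending: 18, 18, 18, 18, 18, 17, 17, 17, 17, 17, 17, 16, 16, 16, 16.
container 1: place 18 m³, 12 m³ left
container 2: place 18 m³, 12 m³ left
container 3: place 18 m³, 12 m³ left
container 4: place 18 m³, 12 m³ left
container 5: place 18 m³, 12 m³ left
container 6: place 17 m³, 13 m³ left
container 7: place 17 m³, 13 m³ left
container 8: place 17 m³, 13 m³ left
container 9: place 17 m³, 13 m³ left
container 10: place 17 m³, 13 m³ left
container 11: place 17 m³, 13 m³ left
container 12: place 16 m³, 14 m³ left
container 13: place 16 m³, 14 m³ left
container 14: place 16 m³, 14 m³ left
container 15: place 16 m³, 14 m³ left
15 containers × 30 m³ = 450 m³; used 256 m³; unused 194 m³.

194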